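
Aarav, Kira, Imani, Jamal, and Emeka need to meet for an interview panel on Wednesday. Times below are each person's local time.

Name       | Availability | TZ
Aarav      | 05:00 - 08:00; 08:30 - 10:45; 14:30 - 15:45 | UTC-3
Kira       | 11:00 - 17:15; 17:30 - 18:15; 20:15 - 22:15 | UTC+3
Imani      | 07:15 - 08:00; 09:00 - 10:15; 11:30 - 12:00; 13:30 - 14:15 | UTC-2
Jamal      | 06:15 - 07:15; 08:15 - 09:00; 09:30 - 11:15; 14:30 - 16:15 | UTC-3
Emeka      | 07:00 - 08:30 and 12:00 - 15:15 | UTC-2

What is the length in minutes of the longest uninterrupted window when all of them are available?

Aarav in UTC: 08:00-11:00, 11:30-13:45, 17:30-18:45 (add 3h to convert from UTC-3).
Kira in UTC: 08:00-14:15, 14:30-15:15, 17:15-19:15 (subtract 3h to convert from UTC+3).
Imani in UTC: 09:15-10:00, 11:00-12:15, 13:30-14:00, 15:30-16:15 (add 2h to convert from UTC-2).
Jamal in UTC: 09:15-10:15, 11:15-12:00, 12:30-14:15, 17:30-19:15 (add 3h to convert from UTC-3).
Emeka in UTC: 09:00-10:30, 14:00-17:15 (add 2h to convert from UTC-2).
Aarav ∩ Kira: 08:00-11:00, 11:30-13:45, 17:30-18:45.
Aarav ∩ Kira ∩ Imani: 09:15-10:00, 11:30-12:15, 13:30-13:45.
Aarav ∩ Kira ∩ Imani ∩ Jamal: 09:15-10:00, 11:30-12:00, 13:30-13:45.
Aarav ∩ Kira ∩ Imani ∩ Jamal ∩ Emeka: 09:15-10:00.
The longest is 09:15-10:00 at 45 minutes.

45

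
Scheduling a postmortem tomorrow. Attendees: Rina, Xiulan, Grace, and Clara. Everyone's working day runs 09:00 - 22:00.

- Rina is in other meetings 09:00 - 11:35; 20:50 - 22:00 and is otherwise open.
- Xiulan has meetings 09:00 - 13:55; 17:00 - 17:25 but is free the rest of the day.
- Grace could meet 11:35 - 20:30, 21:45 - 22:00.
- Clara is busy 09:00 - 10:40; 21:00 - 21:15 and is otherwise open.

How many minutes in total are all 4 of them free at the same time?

370

Rina free: 11:35-20:50 (invert busy blocks within the working day).
Xiulan free: 13:55-17:00, 17:25-22:00 (invert busy blocks within the working day).
Grace free: 11:35-20:30, 21:45-22:00.
Clara free: 10:40-21:00, 21:15-22:00 (invert busy blocks within the working day).
Rina ∩ Xiulan: 13:55-17:00, 17:25-20:50.
Rina ∩ Xiulan ∩ Grace: 13:55-17:00, 17:25-20:30.
Rina ∩ Xiulan ∩ Grace ∩ Clara: 13:55-17:00, 17:25-20:30.
Summing the common windows: 185 + 185 = 370 minutes.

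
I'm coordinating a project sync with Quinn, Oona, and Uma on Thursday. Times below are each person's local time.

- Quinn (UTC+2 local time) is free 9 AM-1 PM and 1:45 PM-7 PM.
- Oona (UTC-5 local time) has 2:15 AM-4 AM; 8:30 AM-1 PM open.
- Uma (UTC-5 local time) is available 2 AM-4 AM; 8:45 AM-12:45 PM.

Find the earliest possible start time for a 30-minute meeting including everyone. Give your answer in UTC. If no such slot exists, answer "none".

07:15

Quinn in UTC: 07:00-11:00, 11:45-17:00 (subtract 2h to convert from UTC+2).
Oona in UTC: 07:15-09:00, 13:30-18:00 (add 5h to convert from UTC-5).
Uma in UTC: 07:00-09:00, 13:45-17:45 (add 5h to convert from UTC-5).
Quinn ∩ Oona: 07:15-09:00, 13:30-17:00.
Quinn ∩ Oona ∩ Uma: 07:15-09:00, 13:45-17:00.
The first common window of at least 30 minutes is 07:15-09:00, so the earliest start is 07:15.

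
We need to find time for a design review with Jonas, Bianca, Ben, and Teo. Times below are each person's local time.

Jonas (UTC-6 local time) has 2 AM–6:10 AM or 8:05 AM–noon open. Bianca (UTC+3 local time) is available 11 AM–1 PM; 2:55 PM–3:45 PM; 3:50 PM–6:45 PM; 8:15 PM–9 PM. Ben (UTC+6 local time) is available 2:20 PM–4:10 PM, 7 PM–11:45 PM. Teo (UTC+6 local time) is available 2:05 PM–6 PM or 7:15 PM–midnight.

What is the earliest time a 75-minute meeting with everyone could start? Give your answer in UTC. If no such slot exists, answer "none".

08:20

Jonas in UTC: 08:00-12:10, 14:05-18:00 (add 6h to convert from UTC-6).
Bianca in UTC: 08:00-10:00, 11:55-12:45, 12:50-15:45, 17:15-18:00 (subtract 3h to convert from UTC+3).
Ben in UTC: 08:20-10:10, 13:00-17:45 (subtract 6h to convert from UTC+6).
Teo in UTC: 08:05-12:00, 13:15-18:00 (subtract 6h to convert from UTC+6).
Jonas ∩ Bianca: 08:00-10:00, 11:55-12:10, 14:05-15:45, 17:15-18:00.
Jonas ∩ Bianca ∩ Ben: 08:20-10:00, 14:05-15:45, 17:15-17:45.
Jonas ∩ Bianca ∩ Ben ∩ Teo: 08:20-10:00, 14:05-15:45, 17:15-17:45.
Those are the intersection windows.
The first common window of at least 75 minutes is 08:20-10:00, so the earliest start is 08:20.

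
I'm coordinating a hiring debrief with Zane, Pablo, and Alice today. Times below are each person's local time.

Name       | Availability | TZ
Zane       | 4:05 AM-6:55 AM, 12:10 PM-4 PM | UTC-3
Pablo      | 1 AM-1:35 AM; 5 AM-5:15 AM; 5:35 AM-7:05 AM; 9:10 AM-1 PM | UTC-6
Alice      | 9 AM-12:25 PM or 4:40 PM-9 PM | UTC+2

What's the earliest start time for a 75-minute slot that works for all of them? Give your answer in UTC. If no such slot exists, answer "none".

15:10

Zane in UTC: 07:05-09:55, 15:10-19:00 (add 3h to convert from UTC-3).
Pablo in UTC: 07:00-07:35, 11:00-11:15, 11:35-13:05, 15:10-19:00 (add 6h to convert from UTC-6).
Alice in UTC: 07:00-10:25, 14:40-19:00 (subtract 2h to convert from UTC+2).
Zane ∩ Pablo: 07:05-07:35, 15:10-19:00.
Zane ∩ Pablo ∩ Alice: 07:05-07:35, 15:10-19:00.
Those are the intersection windows.
The first common window of at least 75 minutes is 15:10-19:00, so the earliest start is 15:10.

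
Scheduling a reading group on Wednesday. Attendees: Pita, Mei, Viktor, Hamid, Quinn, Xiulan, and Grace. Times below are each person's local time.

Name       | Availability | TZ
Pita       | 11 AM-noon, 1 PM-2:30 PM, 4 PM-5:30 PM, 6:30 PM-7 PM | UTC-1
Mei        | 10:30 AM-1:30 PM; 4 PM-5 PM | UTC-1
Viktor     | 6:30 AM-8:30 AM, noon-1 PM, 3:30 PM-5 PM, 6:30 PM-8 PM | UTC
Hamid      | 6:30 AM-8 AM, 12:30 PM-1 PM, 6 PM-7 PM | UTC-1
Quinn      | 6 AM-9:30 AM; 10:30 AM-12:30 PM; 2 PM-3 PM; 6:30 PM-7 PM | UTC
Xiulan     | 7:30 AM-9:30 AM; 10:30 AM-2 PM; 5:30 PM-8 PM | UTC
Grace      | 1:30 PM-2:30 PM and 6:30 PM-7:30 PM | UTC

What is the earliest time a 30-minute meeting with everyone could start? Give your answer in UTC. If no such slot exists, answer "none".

Pita in UTC: 12:00-13:00, 14:00-15:30, 17:00-18:30, 19:30-20:00 (add 1h to convert from UTC-1).
Mei in UTC: 11:30-14:30, 17:00-18:00 (add 1h to convert from UTC-1).
Viktor in UTC: 06:30-08:30, 12:00-13:00, 15:30-17:00, 18:30-20:00.
Hamid in UTC: 07:30-09:00, 13:30-14:00, 19:00-20:00 (add 1h to convert from UTC-1).
Quinn in UTC: 06:00-09:30, 10:30-12:30, 14:00-15:00, 18:30-19:00.
Xiulan in UTC: 07:30-09:30, 10:30-14:00, 17:30-20:00.
Grace in UTC: 13:30-14:30, 18:30-19:30.
Pita ∩ Mei: 12:00-13:00, 14:00-14:30, 17:00-18:00.
Pita ∩ Mei ∩ Viktor: 12:00-13:00.
Pita ∩ Mei ∩ Viktor ∩ Hamid: ∅.
Pita ∩ Mei ∩ Viktor ∩ Hamid ∩ Quinn: ∅.
Pita ∩ Mei ∩ Viktor ∩ Hamid ∩ Quinn ∩ Xiulan: ∅.
Pita ∩ Mei ∩ Viktor ∩ Hamid ∩ Quinn ∩ Xiulan ∩ Grace: ∅.
There is no time when everyone is free.
No common window is at least 30 minutes long.

none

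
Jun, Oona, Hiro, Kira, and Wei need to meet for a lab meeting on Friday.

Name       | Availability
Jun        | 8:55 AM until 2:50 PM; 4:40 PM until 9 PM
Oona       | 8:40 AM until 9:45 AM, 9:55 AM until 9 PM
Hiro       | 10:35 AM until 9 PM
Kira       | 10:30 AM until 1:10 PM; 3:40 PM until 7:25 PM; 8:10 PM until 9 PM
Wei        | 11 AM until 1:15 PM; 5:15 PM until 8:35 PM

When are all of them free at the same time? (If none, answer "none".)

11:00-13:10, 17:15-19:25, 20:10-20:35

Jun ∩ Oona: 08:55-09:45, 09:55-14:50, 16:40-21:00.
Jun ∩ Oona ∩ Hiro: 10:35-14:50, 16:40-21:00.
Jun ∩ Oona ∩ Hiro ∩ Kira: 10:35-13:10, 16:40-19:25, 20:10-21:00.
Jun ∩ Oona ∩ Hiro ∩ Kira ∩ Wei: 11:00-13:10, 17:15-19:25, 20:10-20:35.
So the common availability across everyone is 11:00-13:10, 17:15-19:25, 20:10-20:35.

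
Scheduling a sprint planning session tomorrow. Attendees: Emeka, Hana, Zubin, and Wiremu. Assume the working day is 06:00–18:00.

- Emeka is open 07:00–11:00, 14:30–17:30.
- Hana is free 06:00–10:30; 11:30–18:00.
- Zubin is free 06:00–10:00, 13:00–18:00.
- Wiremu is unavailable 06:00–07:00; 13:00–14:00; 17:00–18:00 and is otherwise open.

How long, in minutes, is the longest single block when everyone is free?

Emeka free: 07:00-11:00, 14:30-17:30.
Hana free: 06:00-10:30, 11:30-18:00.
Zubin free: 06:00-10:00, 13:00-18:00.
Wiremu free: 07:00-13:00, 14:00-17:00 (invert busy blocks within the working day).
Emeka ∩ Hana: 07:00-10:30, 14:30-17:30.
Emeka ∩ Hana ∩ Zubin: 07:00-10:00, 14:30-17:30.
Emeka ∩ Hana ∩ Zubin ∩ Wiremu: 07:00-10:00, 14:30-17:00.
The longest is 07:00-10:00 at 180 minutes.

180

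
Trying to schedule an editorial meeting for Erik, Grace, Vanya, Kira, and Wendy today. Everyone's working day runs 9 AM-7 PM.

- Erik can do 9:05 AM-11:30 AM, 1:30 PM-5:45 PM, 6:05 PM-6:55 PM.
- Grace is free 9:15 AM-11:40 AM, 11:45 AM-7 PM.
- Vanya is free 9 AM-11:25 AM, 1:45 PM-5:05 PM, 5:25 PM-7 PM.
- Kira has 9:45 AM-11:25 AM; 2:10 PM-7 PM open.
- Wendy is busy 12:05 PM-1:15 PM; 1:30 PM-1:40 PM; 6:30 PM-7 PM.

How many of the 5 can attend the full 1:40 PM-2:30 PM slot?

Erik free: 09:05-11:30, 13:30-17:45, 18:05-18:55.
Grace free: 09:15-11:40, 11:45-19:00.
Vanya free: 09:00-11:25, 13:45-17:05, 17:25-19:00.
Kira free: 09:45-11:25, 14:10-19:00.
Wendy free: 09:00-12:05, 13:15-13:30, 13:40-18:30 (invert busy blocks within the working day).
Erik, Grace, and Wendy can make the full 13:40-14:30 slot — that's 3.

3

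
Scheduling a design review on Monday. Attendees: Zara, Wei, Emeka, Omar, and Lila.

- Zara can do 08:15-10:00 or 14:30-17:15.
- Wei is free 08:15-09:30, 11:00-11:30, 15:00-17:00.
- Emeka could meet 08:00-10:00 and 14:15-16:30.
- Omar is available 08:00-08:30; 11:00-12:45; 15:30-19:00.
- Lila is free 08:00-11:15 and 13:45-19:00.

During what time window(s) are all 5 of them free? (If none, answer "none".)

08:15-08:30, 15:30-16:30

Zara ∩ Wei: 08:15-09:30, 15:00-17:00.
Zara ∩ Wei ∩ Emeka: 08:15-09:30, 15:00-16:30.
Zara ∩ Wei ∩ Emeka ∩ Omar: 08:15-08:30, 15:30-16:30.
Zara ∩ Wei ∩ Emeka ∩ Omar ∩ Lila: 08:15-08:30, 15:30-16:30.
So the common availability across everyone is 08:15-08:30, 15:30-16:30.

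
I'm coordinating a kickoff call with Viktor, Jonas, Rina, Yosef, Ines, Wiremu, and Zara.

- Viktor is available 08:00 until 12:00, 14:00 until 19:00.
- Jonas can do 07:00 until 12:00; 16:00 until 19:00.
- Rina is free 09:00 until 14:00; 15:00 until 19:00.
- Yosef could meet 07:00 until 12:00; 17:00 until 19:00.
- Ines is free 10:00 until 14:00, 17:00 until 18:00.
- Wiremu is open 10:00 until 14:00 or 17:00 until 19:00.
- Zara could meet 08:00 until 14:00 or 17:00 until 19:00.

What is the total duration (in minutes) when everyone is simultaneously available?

180

Viktor ∩ Jonas: 08:00-12:00, 16:00-19:00.
Viktor ∩ Jonas ∩ Rina: 09:00-12:00, 16:00-19:00.
Viktor ∩ Jonas ∩ Rina ∩ Yosef: 09:00-12:00, 17:00-19:00.
Viktor ∩ Jonas ∩ Rina ∩ Yosef ∩ Ines: 10:00-12:00, 17:00-18:00.
Viktor ∩ Jonas ∩ Rina ∩ Yosef ∩ Ines ∩ Wiremu: 10:00-12:00, 17:00-18:00.
Viktor ∩ Jonas ∩ Rina ∩ Yosef ∩ Ines ∩ Wiremu ∩ Zara: 10:00-12:00, 17:00-18:00.
Summing the common windows: 120 + 60 = 180 minutes.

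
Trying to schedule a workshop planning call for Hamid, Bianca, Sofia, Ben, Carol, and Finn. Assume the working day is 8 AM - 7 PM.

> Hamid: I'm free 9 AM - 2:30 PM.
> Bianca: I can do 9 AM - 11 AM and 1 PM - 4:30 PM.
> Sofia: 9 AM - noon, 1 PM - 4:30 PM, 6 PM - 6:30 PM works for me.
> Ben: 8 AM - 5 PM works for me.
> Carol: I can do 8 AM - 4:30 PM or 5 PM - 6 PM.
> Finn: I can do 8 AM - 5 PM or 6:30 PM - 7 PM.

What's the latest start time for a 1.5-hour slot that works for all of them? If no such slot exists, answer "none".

Hamid ∩ Bianca: 09:00-11:00, 13:00-14:30.
Hamid ∩ Bianca ∩ Sofia: 09:00-11:00, 13:00-14:30.
Hamid ∩ Bianca ∩ Sofia ∩ Ben: 09:00-11:00, 13:00-14:30.
Hamid ∩ Bianca ∩ Sofia ∩ Ben ∩ Carol: 09:00-11:00, 13:00-14:30.
Hamid ∩ Bianca ∩ Sofia ∩ Ben ∩ Carol ∩ Finn: 09:00-11:00, 13:00-14:30.
So the common availability across everyone is 09:00-11:00, 13:00-14:30.
The last common window of at least 90 minutes is 13:00-14:30; a 90-minute meeting can start as late as 13:00 and still end by 14:30.

13:00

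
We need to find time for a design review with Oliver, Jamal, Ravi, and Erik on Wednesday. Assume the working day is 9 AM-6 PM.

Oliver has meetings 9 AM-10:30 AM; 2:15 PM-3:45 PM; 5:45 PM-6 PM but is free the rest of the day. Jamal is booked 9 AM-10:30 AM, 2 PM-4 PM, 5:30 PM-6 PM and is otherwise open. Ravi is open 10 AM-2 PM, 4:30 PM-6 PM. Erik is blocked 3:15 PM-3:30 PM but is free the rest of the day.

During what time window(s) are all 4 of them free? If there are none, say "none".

Oliver free: 10:30-14:15, 15:45-17:45 (invert busy blocks within the working day).
Jamal free: 10:30-14:00, 16:00-17:30 (invert busy blocks within the working day).
Ravi free: 10:00-14:00, 16:30-18:00.
Erik free: 09:00-15:15, 15:30-18:00 (invert busy blocks within the working day).
Oliver ∩ Jamal: 10:30-14:00, 16:00-17:30.
Oliver ∩ Jamal ∩ Ravi: 10:30-14:00, 16:30-17:30.
Oliver ∩ Jamal ∩ Ravi ∩ Erik: 10:30-14:00, 16:30-17:30.
Those are the intersection windows.

10:30-14:00, 16:30-17:30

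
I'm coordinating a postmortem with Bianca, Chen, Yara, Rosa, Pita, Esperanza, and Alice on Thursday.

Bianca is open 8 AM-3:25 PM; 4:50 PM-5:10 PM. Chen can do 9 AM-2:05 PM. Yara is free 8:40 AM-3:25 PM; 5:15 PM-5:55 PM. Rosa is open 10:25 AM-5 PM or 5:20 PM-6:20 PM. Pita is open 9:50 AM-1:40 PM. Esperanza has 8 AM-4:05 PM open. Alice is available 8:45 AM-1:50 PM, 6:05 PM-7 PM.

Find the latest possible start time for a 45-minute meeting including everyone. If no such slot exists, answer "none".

12:55

Bianca ∩ Chen: 09:00-14:05.
Bianca ∩ Chen ∩ Yara: 09:00-14:05.
Bianca ∩ Chen ∩ Yara ∩ Rosa: 10:25-14:05.
Bianca ∩ Chen ∩ Yara ∩ Rosa ∩ Pita: 10:25-13:40.
Bianca ∩ Chen ∩ Yara ∩ Rosa ∩ Pita ∩ Esperanza: 10:25-13:40.
Bianca ∩ Chen ∩ Yara ∩ Rosa ∩ Pita ∩ Esperanza ∩ Alice: 10:25-13:40.
Those are the intersection windows.
The last common window of at least 45 minutes is 10:25-13:40; a 45-minute meeting can start as late as 12:55 and still end by 13:40.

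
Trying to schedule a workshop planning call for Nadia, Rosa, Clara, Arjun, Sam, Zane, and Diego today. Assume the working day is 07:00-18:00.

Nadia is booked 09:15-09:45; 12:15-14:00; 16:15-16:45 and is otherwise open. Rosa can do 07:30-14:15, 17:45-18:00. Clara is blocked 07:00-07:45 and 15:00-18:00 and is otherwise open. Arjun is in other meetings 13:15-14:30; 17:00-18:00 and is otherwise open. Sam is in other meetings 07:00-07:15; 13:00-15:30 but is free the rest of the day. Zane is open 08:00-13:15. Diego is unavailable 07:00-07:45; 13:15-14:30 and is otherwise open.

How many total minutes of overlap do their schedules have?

225

Nadia free: 07:00-09:15, 09:45-12:15, 14:00-16:15, 16:45-18:00 (invert busy blocks within the working day).
Rosa free: 07:30-14:15, 17:45-18:00.
Clara free: 07:45-15:00 (invert busy blocks within the working day).
Arjun free: 07:00-13:15, 14:30-17:00 (invert busy blocks within the working day).
Sam free: 07:15-13:00, 15:30-18:00 (invert busy blocks within the working day).
Zane free: 08:00-13:15.
Diego free: 07:45-13:15, 14:30-18:00 (invert busy blocks within the working day).
Nadia ∩ Rosa: 07:30-09:15, 09:45-12:15, 14:00-14:15, 17:45-18:00.
Nadia ∩ Rosa ∩ Clara: 07:45-09:15, 09:45-12:15, 14:00-14:15.
Nadia ∩ Rosa ∩ Clara ∩ Arjun: 07:45-09:15, 09:45-12:15.
Nadia ∩ Rosa ∩ Clara ∩ Arjun ∩ Sam: 07:45-09:15, 09:45-12:15.
Nadia ∩ Rosa ∩ Clara ∩ Arjun ∩ Sam ∩ Zane: 08:00-09:15, 09:45-12:15.
Nadia ∩ Rosa ∩ Clara ∩ Arjun ∩ Sam ∩ Zane ∩ Diego: 08:00-09:15, 09:45-12:15.
Summing the common windows: 75 + 150 = 225 minutes.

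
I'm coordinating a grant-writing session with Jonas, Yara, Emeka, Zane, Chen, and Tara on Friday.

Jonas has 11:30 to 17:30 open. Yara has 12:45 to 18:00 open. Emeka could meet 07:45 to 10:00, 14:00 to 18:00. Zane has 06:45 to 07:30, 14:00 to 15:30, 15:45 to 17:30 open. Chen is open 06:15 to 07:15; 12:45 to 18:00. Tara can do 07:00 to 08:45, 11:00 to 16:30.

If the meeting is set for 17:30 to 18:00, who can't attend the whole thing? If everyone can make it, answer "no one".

Jonas: not fully free for 17:30-18:00. Yara: free for 17:30-18:00. Emeka: free for 17:30-18:00. Zane: not fully free for 17:30-18:00. Chen: free for 17:30-18:00. Tara: not fully free for 17:30-18:00.

Jonas, Tara, Zane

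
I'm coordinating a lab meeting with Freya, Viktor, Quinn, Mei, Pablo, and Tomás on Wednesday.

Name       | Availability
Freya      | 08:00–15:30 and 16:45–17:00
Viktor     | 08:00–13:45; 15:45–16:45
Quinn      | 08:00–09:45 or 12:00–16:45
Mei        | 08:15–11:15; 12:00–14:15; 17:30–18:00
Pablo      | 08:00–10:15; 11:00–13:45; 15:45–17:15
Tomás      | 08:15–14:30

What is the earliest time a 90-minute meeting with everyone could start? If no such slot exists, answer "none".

Freya ∩ Viktor: 08:00-13:45.
Freya ∩ Viktor ∩ Quinn: 08:00-09:45, 12:00-13:45.
Freya ∩ Viktor ∩ Quinn ∩ Mei: 08:15-09:45, 12:00-13:45.
Freya ∩ Viktor ∩ Quinn ∩ Mei ∩ Pablo: 08:15-09:45, 12:00-13:45.
Freya ∩ Viktor ∩ Quinn ∩ Mei ∩ Pablo ∩ Tomás: 08:15-09:45, 12:00-13:45.
The first common window of at least 90 minutes is 08:15-09:45, so the earliest start is 08:15.

08:15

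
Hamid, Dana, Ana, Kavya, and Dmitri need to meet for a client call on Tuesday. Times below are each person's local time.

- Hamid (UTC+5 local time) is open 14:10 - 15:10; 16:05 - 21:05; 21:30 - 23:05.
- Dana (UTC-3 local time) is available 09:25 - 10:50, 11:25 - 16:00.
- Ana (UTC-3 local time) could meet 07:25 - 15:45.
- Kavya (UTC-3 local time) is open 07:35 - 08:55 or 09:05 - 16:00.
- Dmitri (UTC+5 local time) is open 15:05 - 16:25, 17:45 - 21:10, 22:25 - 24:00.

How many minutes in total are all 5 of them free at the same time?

Hamid in UTC: 09:10-10:10, 11:05-16:05, 16:30-18:05 (subtract 5h to convert from UTC+5).
Dana in UTC: 12:25-13:50, 14:25-19:00 (add 3h to convert from UTC-3).
Ana in UTC: 10:25-18:45 (add 3h to convert from UTC-3).
Kavya in UTC: 10:35-11:55, 12:05-19:00 (add 3h to convert from UTC-3).
Dmitri in UTC: 10:05-11:25, 12:45-16:10, 17:25-19:00 (subtract 5h to convert from UTC+5).
Hamid ∩ Dana: 12:25-13:50, 14:25-16:05, 16:30-18:05.
Hamid ∩ Dana ∩ Ana: 12:25-13:50, 14:25-16:05, 16:30-18:05.
Hamid ∩ Dana ∩ Ana ∩ Kavya: 12:25-13:50, 14:25-16:05, 16:30-18:05.
Hamid ∩ Dana ∩ Ana ∩ Kavya ∩ Dmitri: 12:45-13:50, 14:25-16:05, 17:25-18:05.
So the common availability across everyone is 12:45-13:50, 14:25-16:05, 17:25-18:05.
Summing the common windows: 65 + 100 + 40 = 205 minutes.

205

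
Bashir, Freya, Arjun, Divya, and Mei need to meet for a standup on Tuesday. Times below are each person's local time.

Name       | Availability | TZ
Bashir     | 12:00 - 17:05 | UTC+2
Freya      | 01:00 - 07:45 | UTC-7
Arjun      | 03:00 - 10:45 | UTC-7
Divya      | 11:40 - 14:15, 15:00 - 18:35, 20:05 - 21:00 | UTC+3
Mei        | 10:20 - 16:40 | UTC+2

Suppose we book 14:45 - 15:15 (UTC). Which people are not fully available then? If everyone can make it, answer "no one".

Bashir in UTC: 10:00-15:05 (subtract 2h to convert from UTC+2).
Freya in UTC: 08:00-14:45 (add 7h to convert from UTC-7).
Arjun in UTC: 10:00-17:45 (add 7h to convert from UTC-7).
Divya in UTC: 08:40-11:15, 12:00-15:35, 17:05-18:00 (subtract 3h to convert from UTC+3).
Mei in UTC: 08:20-14:40 (subtract 2h to convert from UTC+2).
Bashir: not fully free for 14:45-15:15. Freya: not fully free for 14:45-15:15. Arjun: free for 14:45-15:15. Divya: free for 14:45-15:15. Mei: not fully free for 14:45-15:15.

Bashir, Freya, Mei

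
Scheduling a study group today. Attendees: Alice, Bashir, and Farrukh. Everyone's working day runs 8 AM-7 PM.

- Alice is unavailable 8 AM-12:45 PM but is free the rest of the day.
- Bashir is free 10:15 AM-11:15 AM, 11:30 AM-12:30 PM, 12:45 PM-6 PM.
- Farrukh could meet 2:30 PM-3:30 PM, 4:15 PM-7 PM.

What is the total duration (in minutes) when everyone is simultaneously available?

Alice free: 12:45-19:00 (invert busy blocks within the working day).
Bashir free: 10:15-11:15, 11:30-12:30, 12:45-18:00.
Farrukh free: 14:30-15:30, 16:15-19:00.
Alice ∩ Bashir: 12:45-18:00.
Alice ∩ Bashir ∩ Farrukh: 14:30-15:30, 16:15-18:00.
Summing the common windows: 60 + 105 = 165 minutes.

165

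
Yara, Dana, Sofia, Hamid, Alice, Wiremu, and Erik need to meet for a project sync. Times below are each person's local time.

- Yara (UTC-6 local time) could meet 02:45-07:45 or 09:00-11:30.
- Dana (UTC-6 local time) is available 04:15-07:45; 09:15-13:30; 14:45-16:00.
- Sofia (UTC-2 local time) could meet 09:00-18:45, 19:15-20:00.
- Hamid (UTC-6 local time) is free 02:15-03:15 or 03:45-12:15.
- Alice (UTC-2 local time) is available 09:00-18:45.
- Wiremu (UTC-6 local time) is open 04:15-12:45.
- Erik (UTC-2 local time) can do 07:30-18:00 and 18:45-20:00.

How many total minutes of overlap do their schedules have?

Yara in UTC: 08:45-13:45, 15:00-17:30 (add 6h to convert from UTC-6).
Dana in UTC: 10:15-13:45, 15:15-19:30, 20:45-22:00 (add 6h to convert from UTC-6).
Sofia in UTC: 11:00-20:45, 21:15-22:00 (add 2h to convert from UTC-2).
Hamid in UTC: 08:15-09:15, 09:45-18:15 (add 6h to convert from UTC-6).
Alice in UTC: 11:00-20:45 (add 2h to convert from UTC-2).
Wiremu in UTC: 10:15-18:45 (add 6h to convert from UTC-6).
Erik in UTC: 09:30-20:00, 20:45-22:00 (add 2h to convert from UTC-2).
Yara ∩ Dana: 10:15-13:45, 15:15-17:30.
Yara ∩ Dana ∩ Sofia: 11:00-13:45, 15:15-17:30.
Yara ∩ Dana ∩ Sofia ∩ Hamid: 11:00-13:45, 15:15-17:30.
Yara ∩ Dana ∩ Sofia ∩ Hamid ∩ Alice: 11:00-13:45, 15:15-17:30.
Yara ∩ Dana ∩ Sofia ∩ Hamid ∩ Alice ∩ Wiremu: 11:00-13:45, 15:15-17:30.
Yara ∩ Dana ∩ Sofia ∩ Hamid ∩ Alice ∩ Wiremu ∩ Erik: 11:00-13:45, 15:15-17:30.
So the common availability across everyone is 11:00-13:45, 15:15-17:30.
Summing the common windows: 165 + 135 = 300 minutes.

300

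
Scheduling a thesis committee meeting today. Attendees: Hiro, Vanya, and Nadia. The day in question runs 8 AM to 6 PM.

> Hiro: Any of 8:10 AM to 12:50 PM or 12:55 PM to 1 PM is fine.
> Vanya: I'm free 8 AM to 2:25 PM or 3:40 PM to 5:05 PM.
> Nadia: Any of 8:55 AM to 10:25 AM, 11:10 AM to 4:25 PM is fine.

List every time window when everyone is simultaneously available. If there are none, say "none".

Hiro ∩ Vanya: 08:10-12:50, 12:55-13:00.
Hiro ∩ Vanya ∩ Nadia: 08:55-10:25, 11:10-12:50, 12:55-13:00.
So the common availability across everyone is 08:55-10:25, 11:10-12:50, 12:55-13:00.

08:55-10:25, 11:10-12:50, 12:55-13:00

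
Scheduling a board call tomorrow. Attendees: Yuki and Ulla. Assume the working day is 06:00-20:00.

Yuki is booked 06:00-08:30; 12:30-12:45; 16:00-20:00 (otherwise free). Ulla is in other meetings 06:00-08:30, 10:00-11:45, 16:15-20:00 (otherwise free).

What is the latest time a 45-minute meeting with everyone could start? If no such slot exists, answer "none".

15:15

Yuki free: 08:30-12:30, 12:45-16:00 (invert busy blocks within the working day).
Ulla free: 08:30-10:00, 11:45-16:15 (invert busy blocks within the working day).
Yuki ∩ Ulla: 08:30-10:00, 11:45-12:30, 12:45-16:00.
So the common availability across everyone is 08:30-10:00, 11:45-12:30, 12:45-16:00.
The last common window of at least 45 minutes is 12:45-16:00; a 45-minute meeting can start as late as 15:15 and still end by 16:00.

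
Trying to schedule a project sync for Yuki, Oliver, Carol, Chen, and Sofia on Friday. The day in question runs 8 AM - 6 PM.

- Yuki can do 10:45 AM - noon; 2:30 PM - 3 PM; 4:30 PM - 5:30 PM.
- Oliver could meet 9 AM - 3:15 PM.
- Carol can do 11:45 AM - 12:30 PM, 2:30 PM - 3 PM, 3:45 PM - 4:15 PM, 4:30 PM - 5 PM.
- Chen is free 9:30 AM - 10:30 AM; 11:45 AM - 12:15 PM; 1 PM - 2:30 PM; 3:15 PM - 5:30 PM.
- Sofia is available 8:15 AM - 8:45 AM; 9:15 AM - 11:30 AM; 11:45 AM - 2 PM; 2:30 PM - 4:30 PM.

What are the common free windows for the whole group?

11:45-12:00

Yuki ∩ Oliver: 10:45-12:00, 14:30-15:00.
Yuki ∩ Oliver ∩ Carol: 11:45-12:00, 14:30-15:00.
Yuki ∩ Oliver ∩ Carol ∩ Chen: 11:45-12:00.
Yuki ∩ Oliver ∩ Carol ∩ Chen ∩ Sofia: 11:45-12:00.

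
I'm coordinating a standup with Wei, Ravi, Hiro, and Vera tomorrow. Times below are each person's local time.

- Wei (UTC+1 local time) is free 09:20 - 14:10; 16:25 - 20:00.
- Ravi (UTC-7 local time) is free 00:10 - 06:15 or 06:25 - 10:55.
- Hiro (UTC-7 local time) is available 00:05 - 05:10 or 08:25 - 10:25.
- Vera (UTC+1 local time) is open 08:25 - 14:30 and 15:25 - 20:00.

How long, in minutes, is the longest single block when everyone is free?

230

Wei in UTC: 08:20-13:10, 15:25-19:00 (subtract 1h to convert from UTC+1).
Ravi in UTC: 07:10-13:15, 13:25-17:55 (add 7h to convert from UTC-7).
Hiro in UTC: 07:05-12:10, 15:25-17:25 (add 7h to convert from UTC-7).
Vera in UTC: 07:25-13:30, 14:25-19:00 (subtract 1h to convert from UTC+1).
Wei ∩ Ravi: 08:20-13:10, 15:25-17:55.
Wei ∩ Ravi ∩ Hiro: 08:20-12:10, 15:25-17:25.
Wei ∩ Ravi ∩ Hiro ∩ Vera: 08:20-12:10, 15:25-17:25.
So the common availability across everyone is 08:20-12:10, 15:25-17:25.
The longest is 08:20-12:10 at 230 minutes.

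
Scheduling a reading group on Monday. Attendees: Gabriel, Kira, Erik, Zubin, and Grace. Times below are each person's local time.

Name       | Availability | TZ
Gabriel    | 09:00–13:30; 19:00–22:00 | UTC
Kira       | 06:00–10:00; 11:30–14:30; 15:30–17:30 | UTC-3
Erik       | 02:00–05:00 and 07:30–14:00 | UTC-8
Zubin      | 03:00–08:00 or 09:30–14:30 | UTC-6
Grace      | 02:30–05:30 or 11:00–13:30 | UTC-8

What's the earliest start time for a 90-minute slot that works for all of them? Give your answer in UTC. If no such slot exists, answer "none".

10:30

Gabriel in UTC: 09:00-13:30, 19:00-22:00.
Kira in UTC: 09:00-13:00, 14:30-17:30, 18:30-20:30 (add 3h to convert from UTC-3).
Erik in UTC: 10:00-13:00, 15:30-22:00 (add 8h to convert from UTC-8).
Zubin in UTC: 09:00-14:00, 15:30-20:30 (add 6h to convert from UTC-6).
Grace in UTC: 10:30-13:30, 19:00-21:30 (add 8h to convert from UTC-8).
Gabriel ∩ Kira: 09:00-13:00, 19:00-20:30.
Gabriel ∩ Kira ∩ Erik: 10:00-13:00, 19:00-20:30.
Gabriel ∩ Kira ∩ Erik ∩ Zubin: 10:00-13:00, 19:00-20:30.
Gabriel ∩ Kira ∩ Erik ∩ Zubin ∩ Grace: 10:30-13:00, 19:00-20:30.
So the common availability across everyone is 10:30-13:00, 19:00-20:30.
The first common window of at least 90 minutes is 10:30-13:00, so the earliest start is 10:30.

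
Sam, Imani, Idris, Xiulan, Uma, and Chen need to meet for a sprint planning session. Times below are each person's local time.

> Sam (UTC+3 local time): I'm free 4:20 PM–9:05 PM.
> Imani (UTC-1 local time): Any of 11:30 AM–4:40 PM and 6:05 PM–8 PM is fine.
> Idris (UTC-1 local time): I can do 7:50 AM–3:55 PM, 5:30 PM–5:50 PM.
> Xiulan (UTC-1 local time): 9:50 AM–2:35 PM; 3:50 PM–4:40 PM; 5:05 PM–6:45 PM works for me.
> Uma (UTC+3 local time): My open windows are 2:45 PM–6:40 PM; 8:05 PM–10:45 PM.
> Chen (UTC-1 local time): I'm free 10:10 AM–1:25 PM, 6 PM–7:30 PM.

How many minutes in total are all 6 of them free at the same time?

65

Sam in UTC: 13:20-18:05 (subtract 3h to convert from UTC+3).
Imani in UTC: 12:30-17:40, 19:05-21:00 (add 1h to convert from UTC-1).
Idris in UTC: 08:50-16:55, 18:30-18:50 (add 1h to convert from UTC-1).
Xiulan in UTC: 10:50-15:35, 16:50-17:40, 18:05-19:45 (add 1h to convert from UTC-1).
Uma in UTC: 11:45-15:40, 17:05-19:45 (subtract 3h to convert from UTC+3).
Chen in UTC: 11:10-14:25, 19:00-20:30 (add 1h to convert from UTC-1).
Sam ∩ Imani: 13:20-17:40.
Sam ∩ Imani ∩ Idris: 13:20-16:55.
Sam ∩ Imani ∩ Idris ∩ Xiulan: 13:20-15:35, 16:50-16:55.
Sam ∩ Imani ∩ Idris ∩ Xiulan ∩ Uma: 13:20-15:35.
Sam ∩ Imani ∩ Idris ∩ Xiulan ∩ Uma ∩ Chen: 13:20-14:25.
Those are the intersection windows.
That's a single block of 65 minutes.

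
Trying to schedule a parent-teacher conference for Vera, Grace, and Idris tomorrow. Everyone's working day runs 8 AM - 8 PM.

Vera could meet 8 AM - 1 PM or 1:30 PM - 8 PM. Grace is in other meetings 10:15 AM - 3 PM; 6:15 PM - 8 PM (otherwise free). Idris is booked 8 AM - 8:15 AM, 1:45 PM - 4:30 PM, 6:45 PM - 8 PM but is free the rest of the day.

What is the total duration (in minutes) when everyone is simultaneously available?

Vera free: 08:00-13:00, 13:30-20:00.
Grace free: 08:00-10:15, 15:00-18:15 (invert busy blocks within the working day).
Idris free: 08:15-13:45, 16:30-18:45 (invert busy blocks within the working day).
Vera ∩ Grace: 08:00-10:15, 15:00-18:15.
Vera ∩ Grace ∩ Idris: 08:15-10:15, 16:30-18:15.
Summing the common windows: 120 + 105 = 225 minutes.

225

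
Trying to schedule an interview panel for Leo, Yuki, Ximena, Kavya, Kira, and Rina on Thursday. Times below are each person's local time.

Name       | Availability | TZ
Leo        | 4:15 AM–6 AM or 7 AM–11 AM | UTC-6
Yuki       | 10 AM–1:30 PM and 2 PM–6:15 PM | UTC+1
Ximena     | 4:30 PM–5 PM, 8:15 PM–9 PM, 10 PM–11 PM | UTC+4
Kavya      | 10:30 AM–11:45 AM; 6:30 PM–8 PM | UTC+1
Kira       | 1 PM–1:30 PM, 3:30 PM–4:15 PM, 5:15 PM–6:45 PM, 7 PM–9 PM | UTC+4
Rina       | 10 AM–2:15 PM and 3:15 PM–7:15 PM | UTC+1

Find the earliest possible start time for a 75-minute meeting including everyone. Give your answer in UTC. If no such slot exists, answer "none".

none

Leo in UTC: 10:15-12:00, 13:00-17:00 (add 6h to convert from UTC-6).
Yuki in UTC: 09:00-12:30, 13:00-17:15 (subtract 1h to convert from UTC+1).
Ximena in UTC: 12:30-13:00, 16:15-17:00, 18:00-19:00 (subtract 4h to convert from UTC+4).
Kavya in UTC: 09:30-10:45, 17:30-19:00 (subtract 1h to convert from UTC+1).
Kira in UTC: 09:00-09:30, 11:30-12:15, 13:15-14:45, 15:00-17:00 (subtract 4h to convert from UTC+4).
Rina in UTC: 09:00-13:15, 14:15-18:15 (subtract 1h to convert from UTC+1).
Leo ∩ Yuki: 10:15-12:00, 13:00-17:00.
Leo ∩ Yuki ∩ Ximena: 16:15-17:00.
Leo ∩ Yuki ∩ Ximena ∩ Kavya: ∅.
Leo ∩ Yuki ∩ Ximena ∩ Kavya ∩ Kira: ∅.
Leo ∩ Yuki ∩ Ximena ∩ Kavya ∩ Kira ∩ Rina: ∅.
There is no time when everyone is free.
No common window is at least 75 minutes long.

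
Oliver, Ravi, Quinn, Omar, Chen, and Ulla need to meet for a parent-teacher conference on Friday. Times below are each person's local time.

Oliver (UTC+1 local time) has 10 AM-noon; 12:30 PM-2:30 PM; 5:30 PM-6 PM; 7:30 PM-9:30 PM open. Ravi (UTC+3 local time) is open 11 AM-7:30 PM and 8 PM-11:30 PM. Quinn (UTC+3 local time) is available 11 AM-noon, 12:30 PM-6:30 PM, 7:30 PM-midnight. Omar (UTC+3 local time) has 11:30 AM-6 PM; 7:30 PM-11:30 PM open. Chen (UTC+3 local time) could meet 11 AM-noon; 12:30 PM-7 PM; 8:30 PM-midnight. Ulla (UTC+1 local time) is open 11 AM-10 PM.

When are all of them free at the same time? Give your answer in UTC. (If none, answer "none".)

10:00-11:00, 11:30-13:30, 18:30-20:30

Oliver in UTC: 09:00-11:00, 11:30-13:30, 16:30-17:00, 18:30-20:30 (subtract 1h to convert from UTC+1).
Ravi in UTC: 08:00-16:30, 17:00-20:30 (subtract 3h to convert from UTC+3).
Quinn in UTC: 08:00-09:00, 09:30-15:30, 16:30-21:00 (subtract 3h to convert from UTC+3).
Omar in UTC: 08:30-15:00, 16:30-20:30 (subtract 3h to convert from UTC+3).
Chen in UTC: 08:00-09:00, 09:30-16:00, 17:30-21:00 (subtract 3h to convert from UTC+3).
Ulla in UTC: 10:00-21:00 (subtract 1h to convert from UTC+1).
Oliver ∩ Ravi: 09:00-11:00, 11:30-13:30, 18:30-20:30.
Oliver ∩ Ravi ∩ Quinn: 09:30-11:00, 11:30-13:30, 18:30-20:30.
Oliver ∩ Ravi ∩ Quinn ∩ Omar: 09:30-11:00, 11:30-13:30, 18:30-20:30.
Oliver ∩ Ravi ∩ Quinn ∩ Omar ∩ Chen: 09:30-11:00, 11:30-13:30, 18:30-20:30.
Oliver ∩ Ravi ∩ Quinn ∩ Omar ∩ Chen ∩ Ulla: 10:00-11:00, 11:30-13:30, 18:30-20:30.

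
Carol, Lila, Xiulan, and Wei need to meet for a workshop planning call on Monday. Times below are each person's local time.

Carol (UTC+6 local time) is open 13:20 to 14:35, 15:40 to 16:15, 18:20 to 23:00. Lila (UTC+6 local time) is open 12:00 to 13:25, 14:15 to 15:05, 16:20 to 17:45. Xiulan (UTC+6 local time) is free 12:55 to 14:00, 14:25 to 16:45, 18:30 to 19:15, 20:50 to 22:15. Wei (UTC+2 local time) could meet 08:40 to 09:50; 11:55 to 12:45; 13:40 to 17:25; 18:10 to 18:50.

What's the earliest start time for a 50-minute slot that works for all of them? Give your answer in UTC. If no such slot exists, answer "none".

none

Carol in UTC: 07:20-08:35, 09:40-10:15, 12:20-17:00 (subtract 6h to convert from UTC+6).
Lila in UTC: 06:00-07:25, 08:15-09:05, 10:20-11:45 (subtract 6h to convert from UTC+6).
Xiulan in UTC: 06:55-08:00, 08:25-10:45, 12:30-13:15, 14:50-16:15 (subtract 6h to convert from UTC+6).
Wei in UTC: 06:40-07:50, 09:55-10:45, 11:40-15:25, 16:10-16:50 (subtract 2h to convert from UTC+2).
Carol ∩ Lila: 07:20-07:25, 08:15-08:35.
Carol ∩ Lila ∩ Xiulan: 07:20-07:25, 08:25-08:35.
Carol ∩ Lila ∩ Xiulan ∩ Wei: 07:20-07:25.
No common window is at least 50 minutes long.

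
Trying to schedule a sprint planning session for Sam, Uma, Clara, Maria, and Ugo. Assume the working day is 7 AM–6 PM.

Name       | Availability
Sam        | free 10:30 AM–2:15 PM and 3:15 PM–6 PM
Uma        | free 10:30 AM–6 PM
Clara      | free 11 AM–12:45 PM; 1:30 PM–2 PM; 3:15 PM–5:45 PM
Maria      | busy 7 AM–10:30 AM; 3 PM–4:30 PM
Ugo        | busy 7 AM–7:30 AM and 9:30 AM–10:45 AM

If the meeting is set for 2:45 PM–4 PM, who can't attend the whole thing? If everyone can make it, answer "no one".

Sam free: 10:30-14:15, 15:15-18:00.
Uma free: 10:30-18:00.
Clara free: 11:00-12:45, 13:30-14:00, 15:15-17:45.
Maria free: 10:30-15:00, 16:30-18:00 (invert busy blocks within the working day).
Ugo free: 07:30-09:30, 10:45-18:00 (invert busy blocks within the working day).
Sam: not fully free for 14:45-16:00. Uma: free for 14:45-16:00. Clara: not fully free for 14:45-16:00. Maria: not fully free for 14:45-16:00. Ugo: free for 14:45-16:00.

Clara, Maria, Sam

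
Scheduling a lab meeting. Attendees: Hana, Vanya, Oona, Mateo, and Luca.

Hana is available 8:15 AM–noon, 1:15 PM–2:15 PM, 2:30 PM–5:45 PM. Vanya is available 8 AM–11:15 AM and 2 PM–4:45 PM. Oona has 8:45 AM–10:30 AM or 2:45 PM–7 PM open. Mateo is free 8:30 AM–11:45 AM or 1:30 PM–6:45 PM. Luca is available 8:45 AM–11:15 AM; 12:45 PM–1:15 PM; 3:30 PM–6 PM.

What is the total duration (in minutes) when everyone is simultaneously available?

Hana ∩ Vanya: 08:15-11:15, 14:00-14:15, 14:30-16:45.
Hana ∩ Vanya ∩ Oona: 08:45-10:30, 14:45-16:45.
Hana ∩ Vanya ∩ Oona ∩ Mateo: 08:45-10:30, 14:45-16:45.
Hana ∩ Vanya ∩ Oona ∩ Mateo ∩ Luca: 08:45-10:30, 15:30-16:45.
Summing the common windows: 105 + 75 = 180 minutes.

180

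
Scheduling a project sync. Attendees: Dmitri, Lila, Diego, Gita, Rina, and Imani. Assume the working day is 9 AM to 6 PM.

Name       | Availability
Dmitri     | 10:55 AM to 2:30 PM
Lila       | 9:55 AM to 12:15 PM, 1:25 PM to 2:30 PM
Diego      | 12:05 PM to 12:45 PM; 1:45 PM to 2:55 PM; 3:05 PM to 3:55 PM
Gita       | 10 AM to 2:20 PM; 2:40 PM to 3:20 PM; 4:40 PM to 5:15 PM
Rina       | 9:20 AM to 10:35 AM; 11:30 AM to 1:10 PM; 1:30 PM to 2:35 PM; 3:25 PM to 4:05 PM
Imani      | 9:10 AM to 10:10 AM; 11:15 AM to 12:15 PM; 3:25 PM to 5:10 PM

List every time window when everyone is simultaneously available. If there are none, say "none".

Dmitri ∩ Lila: 10:55-12:15, 13:25-14:30.
Dmitri ∩ Lila ∩ Diego: 12:05-12:15, 13:45-14:30.
Dmitri ∩ Lila ∩ Diego ∩ Gita: 12:05-12:15, 13:45-14:20.
Dmitri ∩ Lila ∩ Diego ∩ Gita ∩ Rina: 12:05-12:15, 13:45-14:20.
Dmitri ∩ Lila ∩ Diego ∩ Gita ∩ Rina ∩ Imani: 12:05-12:15.

12:05-12:15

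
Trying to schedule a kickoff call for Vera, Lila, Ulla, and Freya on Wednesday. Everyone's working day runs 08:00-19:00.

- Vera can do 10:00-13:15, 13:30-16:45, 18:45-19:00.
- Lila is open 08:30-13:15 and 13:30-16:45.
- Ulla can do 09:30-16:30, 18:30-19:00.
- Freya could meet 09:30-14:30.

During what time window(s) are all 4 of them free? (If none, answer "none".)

Vera ∩ Lila: 10:00-13:15, 13:30-16:45.
Vera ∩ Lila ∩ Ulla: 10:00-13:15, 13:30-16:30.
Vera ∩ Lila ∩ Ulla ∩ Freya: 10:00-13:15, 13:30-14:30.

10:00-13:15, 13:30-14:30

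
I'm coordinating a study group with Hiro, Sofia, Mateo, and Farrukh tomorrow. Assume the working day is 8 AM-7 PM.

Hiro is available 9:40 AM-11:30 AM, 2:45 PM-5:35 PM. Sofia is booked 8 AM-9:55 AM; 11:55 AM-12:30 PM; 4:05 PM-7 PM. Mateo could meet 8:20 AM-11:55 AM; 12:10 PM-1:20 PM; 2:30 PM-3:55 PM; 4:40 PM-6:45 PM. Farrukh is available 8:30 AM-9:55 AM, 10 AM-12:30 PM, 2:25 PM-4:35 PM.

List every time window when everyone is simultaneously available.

Hiro free: 09:40-11:30, 14:45-17:35.
Sofia free: 09:55-11:55, 12:30-16:05 (invert busy blocks within the working day).
Mateo free: 08:20-11:55, 12:10-13:20, 14:30-15:55, 16:40-18:45.
Farrukh free: 08:30-09:55, 10:00-12:30, 14:25-16:35.
Hiro ∩ Sofia: 09:55-11:30, 14:45-16:05.
Hiro ∩ Sofia ∩ Mateo: 09:55-11:30, 14:45-15:55.
Hiro ∩ Sofia ∩ Mateo ∩ Farrukh: 10:00-11:30, 14:45-15:55.
So the common availability across everyone is 10:00-11:30, 14:45-15:55.

10:00-11:30, 14:45-15:55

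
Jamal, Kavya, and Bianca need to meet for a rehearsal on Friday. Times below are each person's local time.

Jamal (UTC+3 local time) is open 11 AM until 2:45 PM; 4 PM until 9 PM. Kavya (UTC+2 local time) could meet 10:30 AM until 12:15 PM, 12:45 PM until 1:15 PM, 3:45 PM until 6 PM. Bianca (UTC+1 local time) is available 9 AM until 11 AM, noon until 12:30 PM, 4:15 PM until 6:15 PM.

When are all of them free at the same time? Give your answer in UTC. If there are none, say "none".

08:30-10:00, 11:00-11:15, 15:15-16:00

Jamal in UTC: 08:00-11:45, 13:00-18:00 (subtract 3h to convert from UTC+3).
Kavya in UTC: 08:30-10:15, 10:45-11:15, 13:45-16:00 (subtract 2h to convert from UTC+2).
Bianca in UTC: 08:00-10:00, 11:00-11:30, 15:15-17:15 (subtract 1h to convert from UTC+1).
Jamal ∩ Kavya: 08:30-10:15, 10:45-11:15, 13:45-16:00.
Jamal ∩ Kavya ∩ Bianca: 08:30-10:00, 11:00-11:15, 15:15-16:00.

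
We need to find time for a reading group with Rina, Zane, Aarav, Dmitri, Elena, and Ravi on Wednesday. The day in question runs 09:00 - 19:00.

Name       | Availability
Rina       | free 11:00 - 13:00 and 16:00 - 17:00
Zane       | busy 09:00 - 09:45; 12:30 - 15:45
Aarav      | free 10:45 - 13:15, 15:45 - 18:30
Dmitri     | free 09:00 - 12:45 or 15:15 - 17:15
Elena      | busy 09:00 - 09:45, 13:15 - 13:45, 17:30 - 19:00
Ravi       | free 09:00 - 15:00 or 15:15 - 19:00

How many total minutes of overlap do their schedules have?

150

Rina free: 11:00-13:00, 16:00-17:00.
Zane free: 09:45-12:30, 15:45-19:00 (invert busy blocks within the working day).
Aarav free: 10:45-13:15, 15:45-18:30.
Dmitri free: 09:00-12:45, 15:15-17:15.
Elena free: 09:45-13:15, 13:45-17:30 (invert busy blocks within the working day).
Ravi free: 09:00-15:00, 15:15-19:00.
Rina ∩ Zane: 11:00-12:30, 16:00-17:00.
Rina ∩ Zane ∩ Aarav: 11:00-12:30, 16:00-17:00.
Rina ∩ Zane ∩ Aarav ∩ Dmitri: 11:00-12:30, 16:00-17:00.
Rina ∩ Zane ∩ Aarav ∩ Dmitri ∩ Elena: 11:00-12:30, 16:00-17:00.
Rina ∩ Zane ∩ Aarav ∩ Dmitri ∩ Elena ∩ Ravi: 11:00-12:30, 16:00-17:00.
Summing the common windows: 90 + 60 = 150 minutes.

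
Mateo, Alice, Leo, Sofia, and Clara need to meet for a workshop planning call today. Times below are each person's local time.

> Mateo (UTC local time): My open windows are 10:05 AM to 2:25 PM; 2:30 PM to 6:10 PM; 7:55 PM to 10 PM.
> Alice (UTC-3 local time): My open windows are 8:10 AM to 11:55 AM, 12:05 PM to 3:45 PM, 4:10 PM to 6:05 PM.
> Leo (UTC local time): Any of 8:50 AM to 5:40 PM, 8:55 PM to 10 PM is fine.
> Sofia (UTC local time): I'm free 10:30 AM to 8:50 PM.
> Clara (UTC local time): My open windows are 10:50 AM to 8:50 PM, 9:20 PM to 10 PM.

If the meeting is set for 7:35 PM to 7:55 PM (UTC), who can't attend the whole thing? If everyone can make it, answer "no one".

Leo, Mateo

Mateo in UTC: 10:05-14:25, 14:30-18:10, 19:55-22:00.
Alice in UTC: 11:10-14:55, 15:05-18:45, 19:10-21:05 (add 3h to convert from UTC-3).
Leo in UTC: 08:50-17:40, 20:55-22:00.
Sofia in UTC: 10:30-20:50.
Clara in UTC: 10:50-20:50, 21:20-22:00.
Mateo: not fully free for 19:35-19:55. Alice: free for 19:35-19:55. Leo: not fully free for 19:35-19:55. Sofia: free for 19:35-19:55. Clara: free for 19:35-19:55.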